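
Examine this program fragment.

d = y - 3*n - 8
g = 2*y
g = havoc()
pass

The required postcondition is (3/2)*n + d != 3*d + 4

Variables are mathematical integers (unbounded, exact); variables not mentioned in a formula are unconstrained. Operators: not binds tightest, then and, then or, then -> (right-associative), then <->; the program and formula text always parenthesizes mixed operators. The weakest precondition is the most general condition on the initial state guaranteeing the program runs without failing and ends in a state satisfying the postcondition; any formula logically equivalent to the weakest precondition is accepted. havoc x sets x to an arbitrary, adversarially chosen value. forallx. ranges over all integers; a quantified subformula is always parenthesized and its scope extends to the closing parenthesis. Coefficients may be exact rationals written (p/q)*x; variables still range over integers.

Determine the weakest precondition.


Working backward. After the program, the postcondition (3/2)*n + d != 3*d + 4 must hold; in canonical form it is (3/2)*n != 2*d + 4.
Before skip: (3/2)*n != 2*d + 4
Before havoc g: (3/2)*n != 2*d + 4
Before g := 2*y: (3/2)*n != 2*d + 4
Before d := y - 3*n - 8: (15/2)*n != 2*y - 12
Answer: WP = (15/2)*n != 2*y - 12


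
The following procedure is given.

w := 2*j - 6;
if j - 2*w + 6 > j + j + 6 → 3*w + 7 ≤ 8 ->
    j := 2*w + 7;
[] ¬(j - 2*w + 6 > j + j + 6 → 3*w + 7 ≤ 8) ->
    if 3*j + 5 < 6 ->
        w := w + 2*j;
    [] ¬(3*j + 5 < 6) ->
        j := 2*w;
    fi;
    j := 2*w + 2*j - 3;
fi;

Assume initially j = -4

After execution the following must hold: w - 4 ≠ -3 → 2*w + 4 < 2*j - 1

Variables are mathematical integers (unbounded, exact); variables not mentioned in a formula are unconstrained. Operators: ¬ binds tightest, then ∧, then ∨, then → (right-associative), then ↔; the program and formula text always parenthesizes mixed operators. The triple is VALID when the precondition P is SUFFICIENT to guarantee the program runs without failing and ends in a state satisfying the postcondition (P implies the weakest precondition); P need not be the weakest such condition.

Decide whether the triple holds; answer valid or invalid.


Working backward. After the program, the postcondition w - 4 ≠ -3 → 2*w + 4 < 2*j - 1 must hold; in canonical form it is w ≠ 1 → 2*w < 2*j - 5.
Then branch requires w ≠ 1 → 2*w > -9; else branch requires (3*j < 1 → (2*j + w ≠ 1 → 8*j + 2*w > 11)) ∧ ((¬(3*j < 1)) → (w ≠ 1 → 10*w > 11)).
Before the if: ((j + 2*w < 0 → 3*w ≤ 1) → (w ≠ 1 → 2*w > -9)) ∧ ((¬(j + 2*w < 0 → 3*w ≤ 1)) → ((3*j < 1 → (2*j + w ≠ 1 → 8*j + 2*w > 11)) ∧ ((¬(3*j < 1)) → (w ≠ 1 → 10*w > 11))))
Before w := 2*j - 6: ((5*j < 12 → 6*j ≤ 19) → (2*j ≠ 7 → 4*j > 3)) ∧ ((¬(5*j < 12 → 6*j ≤ 19)) → ((3*j < 1 → (4*j ≠ 7 → 12*j > 23)) ∧ ((¬(3*j < 1)) → (2*j ≠ 7 → 20*j > 71))))
The weakest precondition is ((5*j < 12 → 6*j ≤ 19) → (2*j ≠ 7 → 4*j > 3)) ∧ ((¬(5*j < 12 → 6*j ≤ 19)) → ((3*j < 1 → (4*j ≠ 7 → 12*j > 23)) ∧ ((¬(3*j < 1)) → (2*j ≠ 7 → 20*j > 71)))).
Check whether j = -4 implies it.
Countermodel: at the initial state j = -4, the precondition holds but the weakest precondition fails.
Answer: invalid


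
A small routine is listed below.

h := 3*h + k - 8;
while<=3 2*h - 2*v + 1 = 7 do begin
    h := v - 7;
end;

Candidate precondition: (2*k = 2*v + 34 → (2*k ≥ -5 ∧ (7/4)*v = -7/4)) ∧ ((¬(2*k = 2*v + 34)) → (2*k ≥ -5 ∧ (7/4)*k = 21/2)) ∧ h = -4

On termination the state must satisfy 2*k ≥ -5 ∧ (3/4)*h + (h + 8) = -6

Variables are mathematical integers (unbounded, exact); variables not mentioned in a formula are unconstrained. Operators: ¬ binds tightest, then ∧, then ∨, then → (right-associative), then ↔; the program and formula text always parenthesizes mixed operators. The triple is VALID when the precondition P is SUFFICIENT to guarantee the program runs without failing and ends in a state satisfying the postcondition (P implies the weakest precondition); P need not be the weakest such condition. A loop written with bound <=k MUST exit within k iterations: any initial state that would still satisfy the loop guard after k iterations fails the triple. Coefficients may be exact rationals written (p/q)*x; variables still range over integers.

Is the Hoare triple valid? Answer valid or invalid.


Working backward. After the program, the postcondition 2*k ≥ -5 ∧ (3/4)*h + (h + 8) = -6 must hold; in canonical form it is 2*k ≥ -5 ∧ (7/4)*h = -14.
Before the loop (bound <=3), unroll the exhaustion recursion (WP_0 = exit-now case; WP_j = one more guarded iteration, up to j = 3):
  WP_0: (¬(2*h = 2*v + 6)) ∧ 2*k ≥ -5 ∧ (7/4)*h = -14
  WP_1: (2*h = 2*v + 6 → (2*k ≥ -5 ∧ (7/4)*v = -7/4)) ∧ ((¬(2*h = 2*v + 6)) → (2*k ≥ -5 ∧ (7/4)*h = -14))
  WP_2: (2*h = 2*v + 6 → (2*k ≥ -5 ∧ (7/4)*v = -7/4)) ∧ ((¬(2*h = 2*v + 6)) → (2*k ≥ -5 ∧ (7/4)*h = -14))
  WP_3: (2*h = 2*v + 6 → (2*k ≥ -5 ∧ (7/4)*v = -7/4)) ∧ ((¬(2*h = 2*v + 6)) → (2*k ≥ -5 ∧ (7/4)*h = -14))
So before the loop: (2*h = 2*v + 6 → (2*k ≥ -5 ∧ (7/4)*v = -7/4)) ∧ ((¬(2*h = 2*v + 6)) → (2*k ≥ -5 ∧ (7/4)*h = -14))
Before h := 3*h + k - 8: (6*h + 2*k = 2*v + 22 → (2*k ≥ -5 ∧ (7/4)*v = -7/4)) ∧ ((¬(6*h + 2*k = 2*v + 22)) → (2*k ≥ -5 ∧ (21/4)*h + (7/4)*k = 0))
The weakest precondition is (6*h + 2*k = 2*v + 22 → (2*k ≥ -5 ∧ (7/4)*v = -7/4)) ∧ ((¬(6*h + 2*k = 2*v + 22)) → (2*k ≥ -5 ∧ (21/4)*h + (7/4)*k = 0)).
Check whether (2*k = 2*v + 34 → (2*k ≥ -5 ∧ (7/4)*v = -7/4)) ∧ ((¬(2*k = 2*v + 34)) → (2*k ≥ -5 ∧ (7/4)*k = 21/2)) ∧ h = -4 implies it.
Countermodel: at the initial state h = -4, k = 6, v = -18, the precondition holds but the weakest precondition fails.
Answer: invalid


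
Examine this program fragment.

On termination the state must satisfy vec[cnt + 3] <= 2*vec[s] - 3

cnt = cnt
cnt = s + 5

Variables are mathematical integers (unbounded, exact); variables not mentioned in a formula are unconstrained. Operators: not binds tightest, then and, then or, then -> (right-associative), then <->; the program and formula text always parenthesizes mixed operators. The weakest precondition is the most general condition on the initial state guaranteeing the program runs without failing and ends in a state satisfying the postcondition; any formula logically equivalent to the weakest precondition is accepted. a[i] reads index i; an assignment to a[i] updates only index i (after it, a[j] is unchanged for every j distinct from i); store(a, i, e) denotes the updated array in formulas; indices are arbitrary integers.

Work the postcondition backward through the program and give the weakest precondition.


Working backward. After the program, vec[cnt + 3] <= 2*vec[s] - 3 must hold.
Before cnt := s + 5: vec[s + 8] <= 2*vec[s] - 3
Before cnt := cnt: vec[s + 8] <= 2*vec[s] - 3
Answer: WP = vec[s + 8] <= 2*vec[s] - 3


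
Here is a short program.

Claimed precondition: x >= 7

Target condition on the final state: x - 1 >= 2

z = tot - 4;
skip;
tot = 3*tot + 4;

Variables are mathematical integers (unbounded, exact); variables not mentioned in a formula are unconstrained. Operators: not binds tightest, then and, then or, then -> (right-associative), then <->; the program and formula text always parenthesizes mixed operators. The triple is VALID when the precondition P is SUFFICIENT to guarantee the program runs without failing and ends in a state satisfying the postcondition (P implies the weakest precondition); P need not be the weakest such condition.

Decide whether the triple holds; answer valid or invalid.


Working backward. After the program, the postcondition x - 1 >= 2 must hold; in canonical form it is x >= 3.
Before tot := 3*tot + 4: x >= 3
Before skip: x >= 3
Before z := tot - 4: x >= 3
The weakest precondition is x >= 3.
Check whether x >= 7 implies it.
Every state satisfying the precondition satisfies the weakest precondition: the implication holds.
Answer: valid


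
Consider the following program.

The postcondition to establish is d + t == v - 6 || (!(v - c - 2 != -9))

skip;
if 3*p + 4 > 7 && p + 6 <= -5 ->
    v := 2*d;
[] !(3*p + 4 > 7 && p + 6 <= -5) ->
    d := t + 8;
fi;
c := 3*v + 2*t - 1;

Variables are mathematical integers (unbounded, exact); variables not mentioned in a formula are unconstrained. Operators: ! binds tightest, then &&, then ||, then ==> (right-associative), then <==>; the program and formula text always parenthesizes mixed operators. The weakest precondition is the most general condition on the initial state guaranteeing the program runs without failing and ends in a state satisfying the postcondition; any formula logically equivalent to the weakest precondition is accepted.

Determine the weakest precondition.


Working backward. After the program, the postcondition d + t == v - 6 || (!(v - c - 2 != -9)) must hold; in canonical form it is d + t == v - 6 || (!(v != c - 7)).
Before c := 3*v + 2*t - 1: d + t == v - 6 || (!(2*t + 2*v != 8))
Then branch requires t == d - 6 || (!(4*d + 2*t != 8)); else branch requires 2*t == v - 14 || (!(2*t + 2*v != 8)).
Before the if: ((3*p > 3 && p <= -11) ==> (t == d - 6 || (!(4*d + 2*t != 8)))) && ((!(3*p > 3 && p <= -11)) ==> (2*t == v - 14 || (!(2*t + 2*v != 8))))
Before skip: ((3*p > 3 && p <= -11) ==> (t == d - 6 || (!(4*d + 2*t != 8)))) && ((!(3*p > 3 && p <= -11)) ==> (2*t == v - 14 || (!(2*t + 2*v != 8))))
Answer: WP = ((3*p > 3 && p <= -11) ==> (t == d - 6 || (!(4*d + 2*t != 8)))) && ((!(3*p > 3 && p <= -11)) ==> (2*t == v - 14 || (!(2*t + 2*v != 8))))


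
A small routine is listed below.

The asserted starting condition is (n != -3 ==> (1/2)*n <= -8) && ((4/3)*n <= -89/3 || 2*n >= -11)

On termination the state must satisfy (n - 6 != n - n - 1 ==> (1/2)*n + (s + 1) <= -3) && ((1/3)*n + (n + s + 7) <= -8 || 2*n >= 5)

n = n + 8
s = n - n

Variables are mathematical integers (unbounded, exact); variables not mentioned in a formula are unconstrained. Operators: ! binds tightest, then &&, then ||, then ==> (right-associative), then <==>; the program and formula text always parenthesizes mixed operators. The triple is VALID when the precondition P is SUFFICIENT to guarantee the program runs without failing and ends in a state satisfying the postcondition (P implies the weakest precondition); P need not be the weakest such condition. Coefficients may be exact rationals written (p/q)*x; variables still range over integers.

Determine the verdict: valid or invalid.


Working backward. After the program, the postcondition (n - 6 != n - n - 1 ==> (1/2)*n + (s + 1) <= -3) && ((1/3)*n + (n + s + 7) <= -8 || 2*n >= 5) must hold; in canonical form it is (n != 5 ==> (1/2)*n + s <= -4) && ((4/3)*n + s <= -15 || 2*n >= 5).
Before s := n - n: (n != 5 ==> (1/2)*n <= -4) && ((4/3)*n <= -15 || 2*n >= 5)
Before n := n + 8: (n != -3 ==> (1/2)*n <= -8) && ((4/3)*n <= -77/3 || 2*n >= -11)
The weakest precondition is (n != -3 ==> (1/2)*n <= -8) && ((4/3)*n <= -77/3 || 2*n >= -11).
Check whether (n != -3 ==> (1/2)*n <= -8) && ((4/3)*n <= -89/3 || 2*n >= -11) implies it.
Every state satisfying the precondition satisfies the weakest precondition: the implication holds.
Answer: valid


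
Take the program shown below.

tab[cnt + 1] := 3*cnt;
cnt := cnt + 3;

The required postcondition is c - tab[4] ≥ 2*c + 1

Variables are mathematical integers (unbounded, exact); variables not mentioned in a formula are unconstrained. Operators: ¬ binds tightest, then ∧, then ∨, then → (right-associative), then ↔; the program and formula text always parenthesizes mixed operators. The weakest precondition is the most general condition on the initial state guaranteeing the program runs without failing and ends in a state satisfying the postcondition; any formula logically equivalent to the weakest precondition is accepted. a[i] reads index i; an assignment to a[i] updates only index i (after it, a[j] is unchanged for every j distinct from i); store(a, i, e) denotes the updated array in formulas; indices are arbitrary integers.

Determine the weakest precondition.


Working backward. After the program, the postcondition c - tab[4] ≥ 2*c + 1 must hold; in canonical form it is tab[4] + c ≤ -1.
Before cnt := cnt + 3: tab[4] + c ≤ -1
Before tab[cnt + 1] := 3*cnt: store(tab, cnt + 1, 3*cnt)[4] + c ≤ -1
Answer: WP = store(tab, cnt + 1, 3*cnt)[4] + c ≤ -1


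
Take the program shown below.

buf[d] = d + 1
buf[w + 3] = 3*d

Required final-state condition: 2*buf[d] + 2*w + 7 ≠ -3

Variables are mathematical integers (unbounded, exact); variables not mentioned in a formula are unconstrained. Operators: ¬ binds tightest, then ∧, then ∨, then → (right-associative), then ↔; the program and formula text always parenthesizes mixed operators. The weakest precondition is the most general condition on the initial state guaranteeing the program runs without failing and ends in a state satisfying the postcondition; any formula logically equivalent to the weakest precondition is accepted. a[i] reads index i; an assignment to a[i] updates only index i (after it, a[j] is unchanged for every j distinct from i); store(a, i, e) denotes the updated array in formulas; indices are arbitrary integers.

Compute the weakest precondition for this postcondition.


Working backward. After the program, the postcondition 2*buf[d] + 2*w + 7 ≠ -3 must hold; in canonical form it is 2*buf[d] + 2*w ≠ -10.
Before buf[w + 3] := 3*d: 2*store(buf, w + 3, 3*d)[d] + 2*w ≠ -10
Before buf[d] := d + 1: 2*store(store(buf, d, d + 1), w + 3, 3*d)[d] + 2*w ≠ -10
Answer: WP = 2*store(store(buf, d, d + 1), w + 3, 3*d)[d] + 2*w ≠ -10


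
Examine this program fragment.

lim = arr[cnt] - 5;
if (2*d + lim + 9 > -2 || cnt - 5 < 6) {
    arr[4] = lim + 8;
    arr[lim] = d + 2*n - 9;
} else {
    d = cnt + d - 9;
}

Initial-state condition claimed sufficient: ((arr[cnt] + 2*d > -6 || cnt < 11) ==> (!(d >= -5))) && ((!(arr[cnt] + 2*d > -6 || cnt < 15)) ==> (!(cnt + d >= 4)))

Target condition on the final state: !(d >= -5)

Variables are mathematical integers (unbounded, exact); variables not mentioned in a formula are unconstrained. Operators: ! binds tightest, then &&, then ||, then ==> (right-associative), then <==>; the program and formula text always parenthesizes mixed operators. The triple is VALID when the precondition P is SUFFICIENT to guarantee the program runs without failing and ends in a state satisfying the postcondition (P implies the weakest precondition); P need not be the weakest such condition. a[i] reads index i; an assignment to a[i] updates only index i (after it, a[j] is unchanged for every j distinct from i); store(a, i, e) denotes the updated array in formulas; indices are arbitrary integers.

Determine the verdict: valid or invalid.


Working backward. After the program, !(d >= -5) must hold.
Then branch requires !(d >= -5); else branch requires !(cnt + d >= 4).
Before the if: ((2*d + lim > -11 || cnt < 11) ==> (!(d >= -5))) && ((!(2*d + lim > -11 || cnt < 11)) ==> (!(cnt + d >= 4)))
Before lim := arr[cnt] - 5: ((arr[cnt] + 2*d > -6 || cnt < 11) ==> (!(d >= -5))) && ((!(arr[cnt] + 2*d > -6 || cnt < 11)) ==> (!(cnt + d >= 4)))
The weakest precondition is ((arr[cnt] + 2*d > -6 || cnt < 11) ==> (!(d >= -5))) && ((!(arr[cnt] + 2*d > -6 || cnt < 11)) ==> (!(cnt + d >= 4))).
Check whether ((arr[cnt] + 2*d > -6 || cnt < 11) ==> (!(d >= -5))) && ((!(arr[cnt] + 2*d > -6 || cnt < 15)) ==> (!(cnt + d >= 4))) implies it.
Countermodel: at the initial state arr = {[11] = 8, elsewhere 8}, cnt = 11, d = -7, the precondition holds but the weakest precondition fails.
Answer: invalid


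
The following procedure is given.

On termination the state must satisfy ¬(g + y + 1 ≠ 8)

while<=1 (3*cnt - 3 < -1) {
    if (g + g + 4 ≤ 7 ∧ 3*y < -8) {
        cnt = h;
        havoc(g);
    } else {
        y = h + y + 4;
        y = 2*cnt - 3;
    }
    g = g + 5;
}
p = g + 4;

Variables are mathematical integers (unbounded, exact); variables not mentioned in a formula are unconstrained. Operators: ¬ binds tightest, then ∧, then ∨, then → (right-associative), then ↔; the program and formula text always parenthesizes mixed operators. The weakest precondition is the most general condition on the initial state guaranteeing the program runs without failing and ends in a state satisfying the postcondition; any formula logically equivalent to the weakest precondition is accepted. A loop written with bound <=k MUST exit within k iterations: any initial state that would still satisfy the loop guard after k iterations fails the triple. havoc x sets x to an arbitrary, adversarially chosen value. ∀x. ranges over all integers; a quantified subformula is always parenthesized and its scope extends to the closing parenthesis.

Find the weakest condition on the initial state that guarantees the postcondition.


Working backward. After the program, the postcondition ¬(g + y + 1 ≠ 8) must hold; in canonical form it is ¬(g + y ≠ 7).
Before p := g + 4: ¬(g + y ≠ 7)
Before the loop (bound <=1), unroll the exhaustion recursion (WP_0 = exit-now case; WP_j = one more guarded iteration, up to j = 1):
  WP_0: (¬(3*cnt < 2)) ∧ (¬(g + y ≠ 7))
  WP_1: (3*cnt < 2 → (((2*g ≤ 3 ∧ 3*y < -8) → (∀g_1. ((¬(3*h < 2)) ∧ (¬(g_1 + y ≠ 2))))) ∧ ((¬(2*g ≤ 3 ∧ 3*y < -8)) → ((¬(3*cnt < 2)) ∧ (¬(2*cnt + g ≠ 5)))))) ∧ ((¬(3*cnt < 2)) → (¬(g + y ≠ 7)))
So before the loop: (3*cnt < 2 → (((2*g ≤ 3 ∧ 3*y < -8) → (∀g_1. ((¬(3*h < 2)) ∧ (¬(g_1 + y ≠ 2))))) ∧ ((¬(2*g ≤ 3 ∧ 3*y < -8)) → ((¬(3*cnt < 2)) ∧ (¬(2*cnt + g ≠ 5)))))) ∧ ((¬(3*cnt < 2)) → (¬(g + y ≠ 7)))
Answer: WP = (3*cnt < 2 → (((2*g ≤ 3 ∧ 3*y < -8) → (∀g_1. ((¬(3*h < 2)) ∧ (¬(g_1 + y ≠ 2))))) ∧ ((¬(2*g ≤ 3 ∧ 3*y < -8)) → ((¬(3*cnt < 2)) ∧ (¬(2*cnt + g ≠ 5)))))) ∧ ((¬(3*cnt < 2)) → (¬(g + y ≠ 7)))


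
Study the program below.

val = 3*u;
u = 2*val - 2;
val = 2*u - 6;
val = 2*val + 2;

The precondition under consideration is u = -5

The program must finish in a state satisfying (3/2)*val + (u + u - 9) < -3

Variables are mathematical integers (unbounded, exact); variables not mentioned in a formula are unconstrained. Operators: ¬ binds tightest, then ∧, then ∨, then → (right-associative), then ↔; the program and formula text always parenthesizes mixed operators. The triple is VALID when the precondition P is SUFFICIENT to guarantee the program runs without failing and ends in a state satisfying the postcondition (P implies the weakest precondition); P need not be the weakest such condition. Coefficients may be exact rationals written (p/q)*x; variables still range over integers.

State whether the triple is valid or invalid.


Working backward. After the program, the postcondition (3/2)*val + (u + u - 9) < -3 must hold; in canonical form it is 2*u + (3/2)*val < 6.
Before val := 2*val + 2: 2*u + 3*val < 3
Before val := 2*u - 6: 8*u < 21
Before u := 2*val - 2: 16*val < 37
Before val := 3*u: 48*u < 37
The weakest precondition is 48*u < 37.
Check whether u = -5 implies it.
Every state satisfying the precondition satisfies the weakest precondition: the implication holds.
Answer: valid


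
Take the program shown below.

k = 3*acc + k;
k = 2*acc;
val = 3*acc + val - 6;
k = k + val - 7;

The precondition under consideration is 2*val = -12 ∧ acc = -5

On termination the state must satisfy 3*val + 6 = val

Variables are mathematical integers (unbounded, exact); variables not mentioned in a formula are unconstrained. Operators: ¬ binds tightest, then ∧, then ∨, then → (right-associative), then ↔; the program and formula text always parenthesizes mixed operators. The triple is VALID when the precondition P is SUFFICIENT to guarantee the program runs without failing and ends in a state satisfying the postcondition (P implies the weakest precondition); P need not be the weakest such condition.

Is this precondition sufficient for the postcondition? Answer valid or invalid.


Working backward. After the program, the postcondition 3*val + 6 = val must hold; in canonical form it is 2*val = -6.
Before k := k + val - 7: 2*val = -6
Before val := 3*acc + val - 6: 6*acc + 2*val = 6
Before k := 2*acc: 6*acc + 2*val = 6
Before k := 3*acc + k: 6*acc + 2*val = 6
The weakest precondition is 6*acc + 2*val = 6.
Check whether 2*val = -12 ∧ acc = -5 implies it.
Countermodel: at the initial state acc = -5, val = -6, the precondition holds but the weakest precondition fails.
Answer: invalid


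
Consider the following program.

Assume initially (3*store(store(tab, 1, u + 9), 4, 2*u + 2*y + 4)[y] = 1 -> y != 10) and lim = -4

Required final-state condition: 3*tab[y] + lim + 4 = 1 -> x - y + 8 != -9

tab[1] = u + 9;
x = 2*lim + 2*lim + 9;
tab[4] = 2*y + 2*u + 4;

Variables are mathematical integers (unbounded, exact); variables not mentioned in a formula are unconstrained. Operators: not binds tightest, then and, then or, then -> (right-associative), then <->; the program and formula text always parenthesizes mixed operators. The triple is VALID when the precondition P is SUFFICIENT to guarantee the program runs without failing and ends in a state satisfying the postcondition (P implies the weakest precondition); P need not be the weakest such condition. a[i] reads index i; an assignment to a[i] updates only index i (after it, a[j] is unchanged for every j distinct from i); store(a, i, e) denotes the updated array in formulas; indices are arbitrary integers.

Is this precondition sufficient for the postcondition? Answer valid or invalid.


Working backward. After the program, the postcondition 3*tab[y] + lim + 4 = 1 -> x - y + 8 != -9 must hold; in canonical form it is 3*tab[y] + lim = -3 -> x != y - 17.
Before tab[4] := 2*y + 2*u + 4: 3*store(tab, 4, 2*u + 2*y + 4)[y] + lim = -3 -> x != y - 17
Before x := 2*lim + 2*lim + 9: 3*store(tab, 4, 2*u + 2*y + 4)[y] + lim = -3 -> 4*lim != y - 26
Before tab[1] := u + 9: 3*store(store(tab, 1, u + 9), 4, 2*u + 2*y + 4)[y] + lim = -3 -> 4*lim != y - 26
The weakest precondition is 3*store(store(tab, 1, u + 9), 4, 2*u + 2*y + 4)[y] + lim = -3 -> 4*lim != y - 26.
Check whether (3*store(store(tab, 1, u + 9), 4, 2*u + 2*y + 4)[y] = 1 -> y != 10) and lim = -4 implies it.
Every state satisfying the precondition satisfies the weakest precondition: the implication holds.
Answer: valid


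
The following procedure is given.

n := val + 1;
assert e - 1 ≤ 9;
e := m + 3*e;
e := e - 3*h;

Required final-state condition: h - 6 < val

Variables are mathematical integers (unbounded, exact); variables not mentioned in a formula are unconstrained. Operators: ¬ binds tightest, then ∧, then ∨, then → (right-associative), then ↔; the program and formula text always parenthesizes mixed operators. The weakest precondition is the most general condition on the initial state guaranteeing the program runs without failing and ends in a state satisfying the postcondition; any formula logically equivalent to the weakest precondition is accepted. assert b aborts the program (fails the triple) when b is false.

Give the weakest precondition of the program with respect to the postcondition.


Working backward. After the program, the postcondition h - 6 < val must hold; in canonical form it is h < val + 6.
Before e := e - 3*h: h < val + 6
Before e := m + 3*e: h < val + 6
Before assert e - 1 ≤ 9: e ≤ 10 ∧ h < val + 6
Before n := val + 1: e ≤ 10 ∧ h < val + 6
Answer: WP = e ≤ 10 ∧ h < val + 6


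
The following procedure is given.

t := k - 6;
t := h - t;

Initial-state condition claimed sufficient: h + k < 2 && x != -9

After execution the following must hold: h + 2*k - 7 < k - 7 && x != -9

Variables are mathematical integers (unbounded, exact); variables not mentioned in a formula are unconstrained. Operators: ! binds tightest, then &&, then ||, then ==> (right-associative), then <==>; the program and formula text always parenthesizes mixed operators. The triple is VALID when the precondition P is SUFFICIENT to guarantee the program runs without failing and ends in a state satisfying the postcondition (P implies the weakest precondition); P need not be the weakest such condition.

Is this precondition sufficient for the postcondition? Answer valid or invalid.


Working backward. After the program, the postcondition h + 2*k - 7 < k - 7 && x != -9 must hold; in canonical form it is h + k < 0 && x != -9.
Before t := h - t: h + k < 0 && x != -9
Before t := k - 6: h + k < 0 && x != -9
The weakest precondition is h + k < 0 && x != -9.
Check whether h + k < 2 && x != -9 implies it.
Countermodel: at the initial state h = 0, k = 0, x = -8, the precondition holds but the weakest precondition fails.
Answer: invalid


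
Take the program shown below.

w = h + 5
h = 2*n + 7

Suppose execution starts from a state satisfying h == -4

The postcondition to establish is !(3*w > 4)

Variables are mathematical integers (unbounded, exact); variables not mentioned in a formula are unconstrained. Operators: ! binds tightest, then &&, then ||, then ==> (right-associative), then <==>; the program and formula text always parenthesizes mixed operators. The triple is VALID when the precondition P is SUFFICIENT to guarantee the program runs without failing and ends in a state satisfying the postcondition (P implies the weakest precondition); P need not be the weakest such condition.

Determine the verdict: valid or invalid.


Working backward. After the program, !(3*w > 4) must hold.
Before h := 2*n + 7: !(3*w > 4)
Before w := h + 5: !(3*h > -11)
The weakest precondition is !(3*h > -11).
Check whether h == -4 implies it.
Every state satisfying the precondition satisfies the weakest precondition: the implication holds.
Answer: valid


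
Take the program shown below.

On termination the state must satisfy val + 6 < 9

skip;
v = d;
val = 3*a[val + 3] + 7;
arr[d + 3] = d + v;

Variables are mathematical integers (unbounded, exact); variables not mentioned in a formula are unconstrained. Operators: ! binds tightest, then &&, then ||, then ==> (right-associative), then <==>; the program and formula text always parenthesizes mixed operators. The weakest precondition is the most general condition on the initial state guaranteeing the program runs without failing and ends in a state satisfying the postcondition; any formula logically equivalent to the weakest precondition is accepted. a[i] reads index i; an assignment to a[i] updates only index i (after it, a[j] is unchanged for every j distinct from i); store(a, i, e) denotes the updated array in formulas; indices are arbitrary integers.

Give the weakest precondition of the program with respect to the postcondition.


Working backward. After the program, the postcondition val + 6 < 9 must hold; in canonical form it is val < 3.
Before arr[d + 3] := d + v: val < 3
Before val := 3*a[val + 3] + 7: 3*a[val + 3] < -4
Before v := d: 3*a[val + 3] < -4
Before skip: 3*a[val + 3] < -4
Answer: WP = 3*a[val + 3] < -4


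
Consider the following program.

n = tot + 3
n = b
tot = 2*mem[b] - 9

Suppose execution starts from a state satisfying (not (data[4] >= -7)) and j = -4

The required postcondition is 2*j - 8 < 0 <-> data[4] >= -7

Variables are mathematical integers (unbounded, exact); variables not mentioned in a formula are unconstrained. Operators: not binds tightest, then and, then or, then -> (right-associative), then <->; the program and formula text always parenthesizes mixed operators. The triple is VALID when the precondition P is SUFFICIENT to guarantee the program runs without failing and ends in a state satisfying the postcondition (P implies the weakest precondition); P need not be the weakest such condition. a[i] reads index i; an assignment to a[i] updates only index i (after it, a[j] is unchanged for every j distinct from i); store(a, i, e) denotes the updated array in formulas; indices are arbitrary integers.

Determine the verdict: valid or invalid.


Working backward. After the program, the postcondition 2*j - 8 < 0 <-> data[4] >= -7 must hold; in canonical form it is 2*j < 8 <-> data[4] >= -7.
Before tot := 2*mem[b] - 9: 2*j < 8 <-> data[4] >= -7
Before n := b: 2*j < 8 <-> data[4] >= -7
Before n := tot + 3: 2*j < 8 <-> data[4] >= -7
The weakest precondition is 2*j < 8 <-> data[4] >= -7.
Check whether (not (data[4] >= -7)) and j = -4 implies it.
Countermodel: at the initial state data = {[4] = -8, elsewhere -8}, j = -4, the precondition holds but the weakest precondition fails.
Answer: invalid


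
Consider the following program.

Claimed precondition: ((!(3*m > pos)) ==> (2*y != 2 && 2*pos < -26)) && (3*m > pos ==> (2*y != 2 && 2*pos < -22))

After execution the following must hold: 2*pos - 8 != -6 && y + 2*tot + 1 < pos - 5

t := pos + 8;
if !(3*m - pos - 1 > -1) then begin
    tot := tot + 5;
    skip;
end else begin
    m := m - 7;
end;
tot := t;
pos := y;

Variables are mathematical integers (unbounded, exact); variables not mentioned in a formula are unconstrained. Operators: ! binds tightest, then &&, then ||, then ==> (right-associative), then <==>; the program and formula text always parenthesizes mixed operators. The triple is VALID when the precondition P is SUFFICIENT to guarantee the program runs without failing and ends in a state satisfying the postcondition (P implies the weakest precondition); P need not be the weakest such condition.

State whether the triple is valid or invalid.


Working backward. After the program, the postcondition 2*pos - 8 != -6 && y + 2*tot + 1 < pos - 5 must hold; in canonical form it is 2*pos != 2 && 2*tot + y < pos - 6.
Before pos := y: 2*y != 2 && 2*tot < -6
Before tot := t: 2*y != 2 && 2*t < -6
Then branch requires 2*y != 2 && 2*t < -6; else branch requires 2*y != 2 && 2*t < -6.
Before the if: ((!(3*m > pos)) ==> (2*y != 2 && 2*t < -6)) && (3*m > pos ==> (2*y != 2 && 2*t < -6))
Before t := pos + 8: ((!(3*m > pos)) ==> (2*y != 2 && 2*pos < -22)) && (3*m > pos ==> (2*y != 2 && 2*pos < -22))
The weakest precondition is ((!(3*m > pos)) ==> (2*y != 2 && 2*pos < -22)) && (3*m > pos ==> (2*y != 2 && 2*pos < -22)).
Check whether ((!(3*m > pos)) ==> (2*y != 2 && 2*pos < -26)) && (3*m > pos ==> (2*y != 2 && 2*pos < -22)) implies it.
Every state satisfying the precondition satisfies the weakest precondition: the implication holds.
Answer: valid


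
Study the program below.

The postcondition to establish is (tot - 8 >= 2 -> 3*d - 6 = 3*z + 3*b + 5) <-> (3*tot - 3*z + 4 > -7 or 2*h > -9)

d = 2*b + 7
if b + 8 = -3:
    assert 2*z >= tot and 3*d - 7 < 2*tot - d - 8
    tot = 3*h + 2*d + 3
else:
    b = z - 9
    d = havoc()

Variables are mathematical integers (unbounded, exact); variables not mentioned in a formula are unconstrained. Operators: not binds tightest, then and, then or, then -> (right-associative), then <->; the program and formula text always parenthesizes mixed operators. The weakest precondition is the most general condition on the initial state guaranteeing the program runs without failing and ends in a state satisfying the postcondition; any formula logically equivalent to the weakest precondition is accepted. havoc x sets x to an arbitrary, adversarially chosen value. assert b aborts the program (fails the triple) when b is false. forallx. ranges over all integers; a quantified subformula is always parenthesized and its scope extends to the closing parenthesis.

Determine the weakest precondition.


Working backward. After the program, the postcondition (tot - 8 >= 2 -> 3*d - 6 = 3*z + 3*b + 5) <-> (3*tot - 3*z + 4 > -7 or 2*h > -9) must hold; in canonical form it is (tot >= 10 -> 3*d = 3*b + 3*z + 11) <-> (3*tot > 3*z - 11 or 2*h > -9).
Then branch requires 2*z >= tot and 4*d < 2*tot - 1 and ((2*d + 3*h >= 7 -> 3*d = 3*b + 3*z + 11) <-> (6*d + 9*h > 3*z - 20 or 2*h > -9)); else branch requires forall d_1. ((tot >= 10 -> 3*d_1 = 6*z - 16) <-> (3*tot > 3*z - 11 or 2*h > -9)).
Before the if: (b = -11 -> (2*z >= tot and 4*d < 2*tot - 1 and ((2*d + 3*h >= 7 -> 3*d = 3*b + 3*z + 11) <-> (6*d + 9*h > 3*z - 20 or 2*h > -9)))) and ((not (b = -11)) -> (forall d_1. ((tot >= 10 -> 3*d_1 = 6*z - 16) <-> (3*tot > 3*z - 11 or 2*h > -9))))
Before d := 2*b + 7: (b = -11 -> (2*z >= tot and 8*b < 2*tot - 29 and ((4*b + 3*h >= -7 -> 3*b = 3*z - 10) <-> (12*b + 9*h > 3*z - 62 or 2*h > -9)))) and ((not (b = -11)) -> (forall d_1. ((tot >= 10 -> 3*d_1 = 6*z - 16) <-> (3*tot > 3*z - 11 or 2*h > -9))))
Answer: WP = (b = -11 -> (2*z >= tot and 8*b < 2*tot - 29 and ((4*b + 3*h >= -7 -> 3*b = 3*z - 10) <-> (12*b + 9*h > 3*z - 62 or 2*h > -9)))) and ((not (b = -11)) -> (forall d_1. ((tot >= 10 -> 3*d_1 = 6*z - 16) <-> (3*tot > 3*z - 11 or 2*h > -9))))


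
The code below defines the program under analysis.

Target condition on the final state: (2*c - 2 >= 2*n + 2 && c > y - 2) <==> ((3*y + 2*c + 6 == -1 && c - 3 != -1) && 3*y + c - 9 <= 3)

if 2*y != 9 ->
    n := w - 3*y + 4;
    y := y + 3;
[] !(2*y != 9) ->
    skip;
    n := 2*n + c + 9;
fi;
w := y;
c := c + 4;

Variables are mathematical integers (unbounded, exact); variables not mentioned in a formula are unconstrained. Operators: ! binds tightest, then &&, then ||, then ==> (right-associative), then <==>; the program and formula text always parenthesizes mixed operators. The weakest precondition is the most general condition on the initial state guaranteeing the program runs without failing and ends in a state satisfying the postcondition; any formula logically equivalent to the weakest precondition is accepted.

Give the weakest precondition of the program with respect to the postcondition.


Working backward. After the program, the postcondition (2*c - 2 >= 2*n + 2 && c > y - 2) <==> ((3*y + 2*c + 6 == -1 && c - 3 != -1) && 3*y + c - 9 <= 3) must hold; in canonical form it is (2*c >= 2*n + 4 && c > y - 2) <==> (2*c + 3*y == -7 && c != 2 && c + 3*y <= 12).
Before c := c + 4: (2*c >= 2*n - 4 && c > y - 6) <==> (2*c + 3*y == -15 && c != -2 && c + 3*y <= 8)
Before w := y: (2*c >= 2*n - 4 && c > y - 6) <==> (2*c + 3*y == -15 && c != -2 && c + 3*y <= 8)
Then branch requires (2*c + 6*y >= 2*w + 4 && c > y - 3) <==> (2*c + 3*y == -24 && c != -2 && c + 3*y <= -1); else branch requires (4*n <= -14 && c > y - 6) <==> (2*c + 3*y == -15 && c != -2 && c + 3*y <= 8).
Before the if: (2*y != 9 ==> ((2*c + 6*y >= 2*w + 4 && c > y - 3) <==> (2*c + 3*y == -24 && c != -2 && c + 3*y <= -1))) && ((!(2*y != 9)) ==> ((4*n <= -14 && c > y - 6) <==> (2*c + 3*y == -15 && c != -2 && c + 3*y <= 8)))
Answer: WP = (2*y != 9 ==> ((2*c + 6*y >= 2*w + 4 && c > y - 3) <==> (2*c + 3*y == -24 && c != -2 && c + 3*y <= -1))) && ((!(2*y != 9)) ==> ((4*n <= -14 && c > y - 6) <==> (2*c + 3*y == -15 && c != -2 && c + 3*y <= 8)))


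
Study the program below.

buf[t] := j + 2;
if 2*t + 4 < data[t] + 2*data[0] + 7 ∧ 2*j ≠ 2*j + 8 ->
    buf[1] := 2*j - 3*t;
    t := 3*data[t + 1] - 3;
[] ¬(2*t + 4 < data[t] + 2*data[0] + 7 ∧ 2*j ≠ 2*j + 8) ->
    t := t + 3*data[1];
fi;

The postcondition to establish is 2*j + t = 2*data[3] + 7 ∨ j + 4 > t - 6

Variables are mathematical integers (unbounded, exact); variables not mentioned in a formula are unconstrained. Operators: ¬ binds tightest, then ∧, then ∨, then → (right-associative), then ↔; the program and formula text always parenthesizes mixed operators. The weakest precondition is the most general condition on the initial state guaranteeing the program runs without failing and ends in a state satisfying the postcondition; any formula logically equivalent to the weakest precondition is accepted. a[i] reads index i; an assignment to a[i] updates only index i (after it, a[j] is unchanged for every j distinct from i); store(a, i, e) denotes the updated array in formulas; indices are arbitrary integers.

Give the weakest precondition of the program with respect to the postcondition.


Working backward. After the program, the postcondition 2*j + t = 2*data[3] + 7 ∨ j + 4 > t - 6 must hold; in canonical form it is 2*j + t = 2*data[3] + 7 ∨ j > t - 10.
Then branch requires 3*data[t + 1] + 2*j = 2*data[3] + 10 ∨ j > 3*data[t + 1] - 13; else branch requires 3*data[1] + 2*j + t = 2*data[3] + 7 ∨ j > 3*data[1] + t - 10.
Before the if: (2*t < 2*data[0] + data[t] + 3 → (3*data[t + 1] + 2*j = 2*data[3] + 10 ∨ j > 3*data[t + 1] - 13)) ∧ ((¬(2*t < 2*data[0] + data[t] + 3)) → (3*data[1] + 2*j + t = 2*data[3] + 7 ∨ j > 3*data[1] + t - 10))
Before buf[t] := j + 2: (2*t < 2*data[0] + data[t] + 3 → (3*data[t + 1] + 2*j = 2*data[3] + 10 ∨ j > 3*data[t + 1] - 13)) ∧ ((¬(2*t < 2*data[0] + data[t] + 3)) → (3*data[1] + 2*j + t = 2*data[3] + 7 ∨ j > 3*data[1] + t - 10))
Answer: WP = (2*t < 2*data[0] + data[t] + 3 → (3*data[t + 1] + 2*j = 2*data[3] + 10 ∨ j > 3*data[t + 1] - 13)) ∧ ((¬(2*t < 2*data[0] + data[t] + 3)) → (3*data[1] + 2*j + t = 2*data[3] + 7 ∨ j > 3*data[1] + t - 10))


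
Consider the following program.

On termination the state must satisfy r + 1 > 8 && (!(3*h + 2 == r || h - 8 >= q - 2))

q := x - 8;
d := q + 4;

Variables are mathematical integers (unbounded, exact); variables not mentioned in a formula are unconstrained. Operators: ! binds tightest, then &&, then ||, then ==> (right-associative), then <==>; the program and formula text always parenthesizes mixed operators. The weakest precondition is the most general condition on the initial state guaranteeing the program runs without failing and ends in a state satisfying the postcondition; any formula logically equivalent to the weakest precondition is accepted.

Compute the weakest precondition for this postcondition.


Working backward. After the program, the postcondition r + 1 > 8 && (!(3*h + 2 == r || h - 8 >= q - 2)) must hold; in canonical form it is r > 7 && (!(3*h == r - 2 || h >= q + 6)).
Before d := q + 4: r > 7 && (!(3*h == r - 2 || h >= q + 6))
Before q := x - 8: r > 7 && (!(3*h == r - 2 || h >= x - 2))
Answer: WP = r > 7 && (!(3*h == r - 2 || h >= x - 2))


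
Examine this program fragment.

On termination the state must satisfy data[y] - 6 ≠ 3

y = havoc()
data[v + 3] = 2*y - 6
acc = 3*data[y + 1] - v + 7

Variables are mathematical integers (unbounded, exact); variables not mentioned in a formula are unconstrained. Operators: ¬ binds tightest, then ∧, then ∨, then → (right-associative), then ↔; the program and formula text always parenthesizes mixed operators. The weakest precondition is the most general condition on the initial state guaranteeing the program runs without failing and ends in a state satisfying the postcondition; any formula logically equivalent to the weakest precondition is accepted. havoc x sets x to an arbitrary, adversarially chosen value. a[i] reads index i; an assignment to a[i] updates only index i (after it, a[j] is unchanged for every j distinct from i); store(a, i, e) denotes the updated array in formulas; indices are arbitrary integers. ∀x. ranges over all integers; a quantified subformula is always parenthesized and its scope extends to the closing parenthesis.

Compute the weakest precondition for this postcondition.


Working backward. After the program, the postcondition data[y] - 6 ≠ 3 must hold; in canonical form it is data[y] ≠ 9.
Before acc := 3*data[y + 1] - v + 7: data[y] ≠ 9
Before data[v + 3] := 2*y - 6: store(data, v + 3, 2*y - 6)[y] ≠ 9
Before havoc y: ∀y_1. store(data, v + 3, 2*y_1 - 6)[y_1] ≠ 9
Answer: WP = ∀y_1. store(data, v + 3, 2*y_1 - 6)[y_1] ≠ 9


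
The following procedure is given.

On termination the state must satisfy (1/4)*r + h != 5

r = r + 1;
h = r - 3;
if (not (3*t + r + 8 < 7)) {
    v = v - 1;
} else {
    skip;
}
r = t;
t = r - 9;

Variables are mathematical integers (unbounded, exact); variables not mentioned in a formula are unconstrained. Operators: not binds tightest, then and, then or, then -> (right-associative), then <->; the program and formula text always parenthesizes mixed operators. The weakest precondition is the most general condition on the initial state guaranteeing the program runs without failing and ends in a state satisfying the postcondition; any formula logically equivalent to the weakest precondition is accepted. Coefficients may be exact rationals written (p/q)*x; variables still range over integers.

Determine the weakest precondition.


Working backward. After the program, the postcondition (1/4)*r + h != 5 must hold; in canonical form it is h + (1/4)*r != 5.
Before t := r - 9: h + (1/4)*r != 5
Before r := t: h + (1/4)*t != 5
Then branch requires h + (1/4)*t != 5; else branch requires h + (1/4)*t != 5.
Before the if: ((not (r + 3*t < -1)) -> h + (1/4)*t != 5) and (r + 3*t < -1 -> h + (1/4)*t != 5)
Before h := r - 3: ((not (r + 3*t < -1)) -> r + (1/4)*t != 8) and (r + 3*t < -1 -> r + (1/4)*t != 8)
Before r := r + 1: ((not (r + 3*t < -2)) -> r + (1/4)*t != 7) and (r + 3*t < -2 -> r + (1/4)*t != 7)
Answer: WP = ((not (r + 3*t < -2)) -> r + (1/4)*t != 7) and (r + 3*t < -2 -> r + (1/4)*t != 7)
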